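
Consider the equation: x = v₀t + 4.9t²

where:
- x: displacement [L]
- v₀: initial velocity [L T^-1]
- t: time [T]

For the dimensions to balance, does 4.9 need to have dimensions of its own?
Yes

x has dimensions [L], while t² alone has dimensions [T^2]. For the equation to balance, the factor 4.9 must carry dimensions [L T^-2] — it is a dimensional constant (a numerical value of a physical quantity with its units suppressed), not a pure number.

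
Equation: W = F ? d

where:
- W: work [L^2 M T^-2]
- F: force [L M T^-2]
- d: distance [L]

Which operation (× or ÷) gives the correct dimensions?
multiplication (×): W = F × d

W [L^2 M T^-2]; F [L M T^-2]; d [L].
F × d → [L^2 M T^-2] ✓
F ÷ d → [M T^-2] ✗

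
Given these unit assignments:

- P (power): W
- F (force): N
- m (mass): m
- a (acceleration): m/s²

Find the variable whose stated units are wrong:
m

The variable m (mass) should have units kg, not m.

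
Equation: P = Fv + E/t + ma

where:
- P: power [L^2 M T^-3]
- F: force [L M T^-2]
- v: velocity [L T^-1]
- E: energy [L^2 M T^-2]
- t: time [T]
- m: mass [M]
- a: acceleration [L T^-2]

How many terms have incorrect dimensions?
1

LHS P: [L^2 M T^-3]
- Fv: [L^2 M T^-3] ✓
- E/t: [L^2 M T^-3] ✓
- ma: [L M T^-2] ✗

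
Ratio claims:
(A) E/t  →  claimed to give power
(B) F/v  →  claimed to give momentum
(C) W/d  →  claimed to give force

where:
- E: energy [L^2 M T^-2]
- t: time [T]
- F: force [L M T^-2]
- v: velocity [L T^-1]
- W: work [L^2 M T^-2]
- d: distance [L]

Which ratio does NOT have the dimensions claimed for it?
(B) F/v does not give momentum

(A) E/t: [L^2 M T^-3] = power [L^2 M T^-3] ✓
(B) F/v: [M T^-1] ≠ momentum [L M T^-1] ✗
(C) W/d: [L M T^-2] = force [L M T^-2] ✓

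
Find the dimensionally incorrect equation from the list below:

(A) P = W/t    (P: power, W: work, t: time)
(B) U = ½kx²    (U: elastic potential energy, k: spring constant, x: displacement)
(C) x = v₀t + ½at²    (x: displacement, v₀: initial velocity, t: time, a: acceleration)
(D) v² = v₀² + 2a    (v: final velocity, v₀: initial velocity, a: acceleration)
(D) v² = v₀² + 2a

The equation (D) v² = v₀² + 2a is dimensionally incorrect.

LHS (v²): [L^2 T^-2]
RHS terms:
  - v₀²: [L^2 T^-2] ✓
  - 2a: [L T^-2] ✗ (does not match LHS)

The dimensions do not match. The other three equations balance.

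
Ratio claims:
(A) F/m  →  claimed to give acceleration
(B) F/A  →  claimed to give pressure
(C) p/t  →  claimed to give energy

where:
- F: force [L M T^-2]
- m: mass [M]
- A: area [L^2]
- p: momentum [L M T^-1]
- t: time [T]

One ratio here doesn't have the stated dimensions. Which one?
(C) p/t does not give energy

(A) F/m: [L T^-2] = acceleration [L T^-2] ✓
(B) F/A: [L^-1 M T^-2] = pressure [L^-1 M T^-2] ✓
(C) p/t: [L M T^-2] ≠ energy [L^2 M T^-2] ✗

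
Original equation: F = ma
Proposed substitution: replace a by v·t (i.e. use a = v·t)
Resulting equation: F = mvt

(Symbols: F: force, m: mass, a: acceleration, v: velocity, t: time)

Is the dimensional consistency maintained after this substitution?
No

[a] = [L T^-2] and [v·t] = [L]. These differ, so the substitution replaces a quantity by one of different dimensions and the result F = mvt has LHS [L M T^-2] vs RHS [L M] — inconsistent.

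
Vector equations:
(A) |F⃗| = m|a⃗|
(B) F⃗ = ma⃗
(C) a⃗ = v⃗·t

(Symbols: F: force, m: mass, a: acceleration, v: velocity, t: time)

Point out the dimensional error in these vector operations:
(C) a⃗ = v⃗·t

(A) |F⃗| = m|a⃗|: LHS [L M T^-2], RHS [L M T^-2] ✓ — magnitudes of vectors are scalars
(B) F⃗ = ma⃗: LHS [L M T^-2], RHS [L M T^-2] ✓ — Force and acceleration are vectors, mass is a scalar
(C) a⃗ = v⃗·t: LHS [L T^-2], RHS [L] ✗ — acceleration is velocity per time; should be v⃗/t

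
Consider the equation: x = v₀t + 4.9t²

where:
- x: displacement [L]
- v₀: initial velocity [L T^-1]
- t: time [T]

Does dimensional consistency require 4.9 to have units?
Yes

x has dimensions [L], while t² alone has dimensions [T^2]. For the equation to balance, the factor 4.9 must carry dimensions [L T^-2] — it is a dimensional constant (a numerical value of a physical quantity with its units suppressed), not a pure number.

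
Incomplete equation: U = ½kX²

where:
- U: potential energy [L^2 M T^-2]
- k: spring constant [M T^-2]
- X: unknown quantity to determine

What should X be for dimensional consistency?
X = x (displacement), dimensions [L]

U has dimensions [L^2 M T^-2]; the rest of the RHS (½k) has dimensions [M T^-2].
So X² must have dimensions [L^2], i.e. X has dimensions [L] — X = x (displacement).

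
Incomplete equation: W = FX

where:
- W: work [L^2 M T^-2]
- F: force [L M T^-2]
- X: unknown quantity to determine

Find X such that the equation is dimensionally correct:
X = d (distance), dimensions [L]

W has dimensions [L^2 M T^-2]; the rest of the RHS (F) has dimensions [L M T^-2].
So X must have dimensions [L] — X = d (distance).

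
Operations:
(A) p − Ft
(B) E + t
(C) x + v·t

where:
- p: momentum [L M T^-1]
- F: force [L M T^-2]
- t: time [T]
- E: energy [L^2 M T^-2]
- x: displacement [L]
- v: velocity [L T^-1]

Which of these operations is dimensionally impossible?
(B) E + t

(A) p − Ft: p [L M T^-1] and Ft [L M T^-1] — same dimensions ✓
(B) E + t: E [L^2 M T^-2] and t [T] — different dimensions cannot be added/subtracted ✗
(C) x + v·t: x [L] and v·t [L] — same dimensions ✓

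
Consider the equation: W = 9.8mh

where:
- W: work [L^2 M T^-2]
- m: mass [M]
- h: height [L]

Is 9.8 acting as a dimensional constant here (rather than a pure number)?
Yes

W has dimensions [L^2 M T^-2], while mh alone has dimensions [L M]. For the equation to balance, the factor 9.8 must carry dimensions [L T^-2] — it is a dimensional constant (a numerical value of a physical quantity with its units suppressed), not a pure number.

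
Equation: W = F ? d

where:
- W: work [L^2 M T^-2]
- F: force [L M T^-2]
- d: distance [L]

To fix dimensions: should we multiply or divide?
multiplication (×): W = F × d

W [L^2 M T^-2]; F [L M T^-2]; d [L].
F × d → [L^2 M T^-2] ✓
F ÷ d → [M T^-2] ✗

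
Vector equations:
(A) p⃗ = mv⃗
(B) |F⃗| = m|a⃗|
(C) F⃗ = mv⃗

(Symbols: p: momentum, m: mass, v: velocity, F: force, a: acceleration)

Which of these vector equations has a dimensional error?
(C) F⃗ = mv⃗

(A) p⃗ = mv⃗: LHS [L M T^-1], RHS [L M T^-1] ✓ — mass (scalar) times velocity (vector)
(B) |F⃗| = m|a⃗|: LHS [L M T^-2], RHS [L M T^-2] ✓ — magnitudes of vectors are scalars
(C) F⃗ = mv⃗: LHS [L M T^-2], RHS [L M T^-1] ✗ — mass times velocity is momentum, not force; should be ma⃗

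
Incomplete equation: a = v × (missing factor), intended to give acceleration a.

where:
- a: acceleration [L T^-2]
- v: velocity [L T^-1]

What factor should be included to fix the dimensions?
1/t (inverse time), dimensions [T^-1]

a has dimensions [L T^-2] and v has dimensions [L T^-1].
The missing factor must have dimensions [L T^-2] / [L T^-1] = [T^-1], i.e. inverse time (1/t).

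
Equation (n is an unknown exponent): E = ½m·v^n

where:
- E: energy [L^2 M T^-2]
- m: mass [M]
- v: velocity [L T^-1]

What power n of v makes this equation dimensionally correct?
n = 2

E has dimensions [L^2 M T^-2]; v has dimensions [L T^-1].
The rest of the RHS has dimensions [M], so v^n must supply [L^2 T^-2].
With n = 2: ½m·v^2 has dimensions [L^2 M T^-2], matching the LHS ✓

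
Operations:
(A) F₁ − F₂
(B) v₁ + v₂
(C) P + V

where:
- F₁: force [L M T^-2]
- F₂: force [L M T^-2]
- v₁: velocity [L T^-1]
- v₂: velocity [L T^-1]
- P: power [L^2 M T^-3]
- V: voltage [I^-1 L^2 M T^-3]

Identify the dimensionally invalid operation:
(C) P + V

(A) F₁ − F₂: F₁ [L M T^-2] and F₂ [L M T^-2] — same dimensions ✓
(B) v₁ + v₂: v₁ [L T^-1] and v₂ [L T^-1] — same dimensions ✓
(C) P + V: P [L^2 M T^-3] and V [I^-1 L^2 M T^-3] — different dimensions cannot be added/subtracted ✗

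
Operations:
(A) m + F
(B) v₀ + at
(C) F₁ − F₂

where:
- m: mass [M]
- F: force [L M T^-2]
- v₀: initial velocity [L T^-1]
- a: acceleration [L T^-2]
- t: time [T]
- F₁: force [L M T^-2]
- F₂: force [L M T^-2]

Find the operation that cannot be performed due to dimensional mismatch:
(A) m + F

(A) m + F: m [M] and F [L M T^-2] — different dimensions cannot be added/subtracted ✗
(B) v₀ + at: v₀ [L T^-1] and at [L T^-1] — same dimensions ✓
(C) F₁ − F₂: F₁ [L M T^-2] and F₂ [L M T^-2] — same dimensions ✓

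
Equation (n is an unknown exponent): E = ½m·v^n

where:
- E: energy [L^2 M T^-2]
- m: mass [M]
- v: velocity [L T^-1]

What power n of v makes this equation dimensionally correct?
n = 2

E has dimensions [L^2 M T^-2]; v has dimensions [L T^-1].
The rest of the RHS has dimensions [M], so v^n must supply [L^2 T^-2].
With n = 2: ½m·v^2 has dimensions [L^2 M T^-2], matching the LHS ✓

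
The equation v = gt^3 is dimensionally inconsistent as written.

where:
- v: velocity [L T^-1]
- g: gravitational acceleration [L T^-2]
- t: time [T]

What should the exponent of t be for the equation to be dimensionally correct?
The exponent of t should be 1: v = gt

The LHS v has dimensions [L T^-1]; t has dimensions [T].
As written, the RHS gt^3 (exponent 3 on t) has dimensions [L T], which does not match.
With exponent 1, the RHS gt has dimensions [L T^-1], matching the LHS.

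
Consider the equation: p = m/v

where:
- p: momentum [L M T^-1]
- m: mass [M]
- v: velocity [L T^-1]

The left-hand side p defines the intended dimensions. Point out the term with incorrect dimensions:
The right-hand side term m/v

p has dimensions [L M T^-1], but m/v has dimensions [L^-1 M T], so the term m/v is dimensionally wrong for p.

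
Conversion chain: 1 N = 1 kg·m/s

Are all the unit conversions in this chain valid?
The chain is incorrect (it contains an error).

Incorrect: Newton is kg·m/s², not kg·m/s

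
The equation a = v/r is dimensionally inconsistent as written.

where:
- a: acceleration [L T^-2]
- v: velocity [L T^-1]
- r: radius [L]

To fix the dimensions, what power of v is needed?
The exponent of v should be 2: a = v^2/r

The LHS a has dimensions [L T^-2]; v has dimensions [L T^-1].
As written, the RHS v/r (exponent 1 on v) has dimensions [T^-1], which does not match.
With exponent 2, the RHS v^2/r has dimensions [L T^-2], matching the LHS.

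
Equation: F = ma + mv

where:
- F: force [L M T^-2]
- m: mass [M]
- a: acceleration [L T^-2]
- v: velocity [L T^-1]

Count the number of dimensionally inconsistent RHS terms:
1

LHS F: [L M T^-2]
- ma: [L M T^-2] ✓
- mv: [L M T^-1] ✗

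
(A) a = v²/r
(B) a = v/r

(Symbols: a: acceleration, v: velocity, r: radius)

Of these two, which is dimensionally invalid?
(B)

(A) a = v²/r: LHS [L T^-2], RHS [L T^-2] ✓
(B) a = v/r: LHS [L T^-2], RHS [T^-1] ✗

Expression (B) a = v/r is dimensionally incorrect.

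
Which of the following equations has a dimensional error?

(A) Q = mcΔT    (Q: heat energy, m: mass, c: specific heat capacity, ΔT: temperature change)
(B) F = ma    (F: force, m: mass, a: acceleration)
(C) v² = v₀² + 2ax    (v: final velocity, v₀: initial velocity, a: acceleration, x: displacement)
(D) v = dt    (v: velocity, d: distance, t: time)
(D) v = dt

The equation (D) v = dt is dimensionally incorrect.

LHS (v): [L T^-1]
RHS (dt): [L T] ✗

The dimensions do not match. The other three equations balance.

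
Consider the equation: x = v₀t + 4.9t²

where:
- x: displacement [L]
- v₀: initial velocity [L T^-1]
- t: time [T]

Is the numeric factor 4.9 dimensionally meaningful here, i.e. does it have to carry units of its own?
Yes

x has dimensions [L], while t² alone has dimensions [T^2]. For the equation to balance, the factor 4.9 must carry dimensions [L T^-2] — it is a dimensional constant (a numerical value of a physical quantity with its units suppressed), not a pure number.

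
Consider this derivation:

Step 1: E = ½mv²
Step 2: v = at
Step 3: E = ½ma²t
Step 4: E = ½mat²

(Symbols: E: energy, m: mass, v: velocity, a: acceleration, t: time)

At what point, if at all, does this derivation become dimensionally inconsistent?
Step 3

Step 1: E = ½mv² → LHS [L^2 M T^-2], RHS [L^2 M T^-2] ✓
Step 2: v = at → LHS [L T^-1], RHS [L T^-1] ✓
Step 3: E = ½ma²t → LHS [L^2 M T^-2], RHS [L^2 M T^-3] ✗

The first dimensional inconsistency appears in step 3: E = ½ma²t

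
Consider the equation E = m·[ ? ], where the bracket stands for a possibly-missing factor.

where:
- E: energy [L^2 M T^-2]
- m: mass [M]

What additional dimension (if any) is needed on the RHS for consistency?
[L^2 T^-2] — velocity squared (e.g. v²)

E has dimensions [L^2 M T^-2]; m has dimensions [M].
The bracketed factor must supply [L^2 M T^-2] / [M] = [L^2 T^-2].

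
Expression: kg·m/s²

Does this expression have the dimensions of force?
Yes

The expression kg·m/s² has dimensions [L M T^-2], which is exactly force [L M T^-2].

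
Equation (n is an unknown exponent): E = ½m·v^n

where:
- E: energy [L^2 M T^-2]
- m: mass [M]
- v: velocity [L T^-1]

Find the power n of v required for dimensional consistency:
n = 2

E has dimensions [L^2 M T^-2]; v has dimensions [L T^-1].
The rest of the RHS has dimensions [M], so v^n must supply [L^2 T^-2].
With n = 2: ½m·v^2 has dimensions [L^2 M T^-2], matching the LHS ✓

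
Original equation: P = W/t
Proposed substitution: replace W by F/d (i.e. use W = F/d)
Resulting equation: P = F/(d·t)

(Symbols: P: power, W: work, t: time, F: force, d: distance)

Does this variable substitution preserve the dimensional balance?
No

[W] = [L^2 M T^-2] and [F/d] = [M T^-2]. These differ, so the substitution replaces a quantity by one of different dimensions and the result P = F/(d·t) has LHS [L^2 M T^-3] vs RHS [M T^-3] — inconsistent.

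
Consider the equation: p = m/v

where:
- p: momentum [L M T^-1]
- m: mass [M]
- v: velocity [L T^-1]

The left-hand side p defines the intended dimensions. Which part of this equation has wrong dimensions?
The right-hand side term m/v

p has dimensions [L M T^-1], but m/v has dimensions [L^-1 M T], so the term m/v is dimensionally wrong for p.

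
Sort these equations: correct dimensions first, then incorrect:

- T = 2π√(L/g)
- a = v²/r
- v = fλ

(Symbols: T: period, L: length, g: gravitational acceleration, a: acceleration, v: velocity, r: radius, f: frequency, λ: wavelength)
Dimensionally correct: T = 2π√(L/g), a = v²/r, v = fλ
Dimensionally incorrect: none
Ordered (correct first, then incorrect): T = 2π√(L/g), a = v²/r, v = fλ

- T = 2π√(L/g): LHS [T], RHS [T] → correct ✓
- a = v²/r: LHS [L T^-2], RHS [L T^-2] → correct ✓
- v = fλ: LHS [L T^-1], RHS [L T^-1] → correct ✓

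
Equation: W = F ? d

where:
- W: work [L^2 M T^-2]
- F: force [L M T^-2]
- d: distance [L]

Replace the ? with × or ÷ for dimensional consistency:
multiplication (×): W = F × d

W [L^2 M T^-2]; F [L M T^-2]; d [L].
F × d → [L^2 M T^-2] ✓
F ÷ d → [M T^-2] ✗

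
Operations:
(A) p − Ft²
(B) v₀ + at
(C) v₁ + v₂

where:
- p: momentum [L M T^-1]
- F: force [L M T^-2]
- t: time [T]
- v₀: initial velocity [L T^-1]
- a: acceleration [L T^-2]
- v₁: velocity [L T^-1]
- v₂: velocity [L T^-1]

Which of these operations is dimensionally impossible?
(A) p − Ft²

(A) p − Ft²: p [L M T^-1] and Ft² [L M] — different dimensions cannot be added/subtracted ✗
(B) v₀ + at: v₀ [L T^-1] and at [L T^-1] — same dimensions ✓
(C) v₁ + v₂: v₁ [L T^-1] and v₂ [L T^-1] — same dimensions ✓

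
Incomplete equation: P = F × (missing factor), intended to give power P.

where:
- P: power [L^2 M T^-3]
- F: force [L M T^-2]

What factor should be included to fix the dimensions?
v (velocity), dimensions [L T^-1]

P has dimensions [L^2 M T^-3] and F has dimensions [L M T^-2].
The missing factor must have dimensions [L^2 M T^-3] / [L M T^-2] = [L T^-1], i.e. velocity (v).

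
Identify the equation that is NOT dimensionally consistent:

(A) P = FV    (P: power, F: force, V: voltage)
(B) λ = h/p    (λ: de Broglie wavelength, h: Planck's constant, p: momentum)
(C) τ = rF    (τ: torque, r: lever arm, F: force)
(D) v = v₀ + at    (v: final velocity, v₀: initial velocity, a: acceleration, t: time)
(A) P = FV

The equation (A) P = FV is dimensionally incorrect.

LHS (P): [L^2 M T^-3]
RHS (FV): [I^-1 L^3 M^2 T^-5] ✗

The dimensions do not match. The other three equations balance.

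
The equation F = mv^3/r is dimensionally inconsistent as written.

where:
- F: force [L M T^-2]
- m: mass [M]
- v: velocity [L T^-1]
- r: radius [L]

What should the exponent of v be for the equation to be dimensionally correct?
The exponent of v should be 2: F = mv^2/r

The LHS F has dimensions [L M T^-2]; v has dimensions [L T^-1].
As written, the RHS mv^3/r (exponent 3 on v) has dimensions [L^2 M T^-3], which does not match.
With exponent 2, the RHS mv^2/r has dimensions [L M T^-2], matching the LHS.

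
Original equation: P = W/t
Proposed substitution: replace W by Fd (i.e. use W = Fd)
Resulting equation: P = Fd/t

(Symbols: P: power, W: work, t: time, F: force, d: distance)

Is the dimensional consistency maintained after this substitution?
Yes

[W] = [L^2 M T^-2] and [Fd] = [L^2 M T^-2]. These match, so the substitution replaces a quantity by one of the same dimensions and the result P = Fd/t has LHS [L^2 M T^-3] vs RHS [L^2 M T^-3] — still consistent.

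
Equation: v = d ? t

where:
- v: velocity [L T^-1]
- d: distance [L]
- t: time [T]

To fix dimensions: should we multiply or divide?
division (÷): v = d ÷ t

v [L T^-1]; d [L]; t [T].
d × t → [L T] ✗
d ÷ t → [L T^-1] ✓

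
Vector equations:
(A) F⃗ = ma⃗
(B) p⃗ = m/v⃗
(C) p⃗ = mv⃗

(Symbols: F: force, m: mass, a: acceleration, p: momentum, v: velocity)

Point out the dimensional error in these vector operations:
(B) p⃗ = m/v⃗

(A) F⃗ = ma⃗: LHS [L M T^-2], RHS [L M T^-2] ✓ — Force and acceleration are vectors, mass is a scalar
(B) p⃗ = m/v⃗: LHS [L M T^-1], RHS [L^-1 M T] ✗ — momentum is mass times velocity; should be mv⃗ (and division by a vector is undefined)
(C) p⃗ = mv⃗: LHS [L M T^-1], RHS [L M T^-1] ✓ — mass (scalar) times velocity (vector)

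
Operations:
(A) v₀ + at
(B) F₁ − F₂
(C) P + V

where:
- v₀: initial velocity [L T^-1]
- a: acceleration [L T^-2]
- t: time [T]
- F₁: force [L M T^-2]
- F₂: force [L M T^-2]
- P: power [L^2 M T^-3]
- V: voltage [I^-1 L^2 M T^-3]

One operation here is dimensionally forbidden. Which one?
(C) P + V

(A) v₀ + at: v₀ [L T^-1] and at [L T^-1] — same dimensions ✓
(B) F₁ − F₂: F₁ [L M T^-2] and F₂ [L M T^-2] — same dimensions ✓
(C) P + V: P [L^2 M T^-3] and V [I^-1 L^2 M T^-3] — different dimensions cannot be added/subtracted ✗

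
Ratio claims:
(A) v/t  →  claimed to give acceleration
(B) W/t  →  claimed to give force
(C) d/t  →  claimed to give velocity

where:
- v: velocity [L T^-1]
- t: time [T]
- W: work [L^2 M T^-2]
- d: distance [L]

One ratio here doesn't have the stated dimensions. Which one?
(B) W/t does not give force

(A) v/t: [L T^-2] = acceleration [L T^-2] ✓
(B) W/t: [L^2 M T^-3] ≠ force [L M T^-2] ✗
(C) d/t: [L T^-1] = velocity [L T^-1] ✓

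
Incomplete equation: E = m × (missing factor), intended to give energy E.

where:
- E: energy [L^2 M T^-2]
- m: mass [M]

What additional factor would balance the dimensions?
v² (velocity squared), dimensions [L^2 T^-2]

E has dimensions [L^2 M T^-2] and m has dimensions [M].
The missing factor must have dimensions [L^2 M T^-2] / [M] = [L^2 T^-2], i.e. velocity squared (v²).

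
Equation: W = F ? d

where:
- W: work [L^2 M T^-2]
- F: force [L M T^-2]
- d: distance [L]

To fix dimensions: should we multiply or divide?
multiplication (×): W = F × d

W [L^2 M T^-2]; F [L M T^-2]; d [L].
F × d → [L^2 M T^-2] ✓
F ÷ d → [M T^-2] ✗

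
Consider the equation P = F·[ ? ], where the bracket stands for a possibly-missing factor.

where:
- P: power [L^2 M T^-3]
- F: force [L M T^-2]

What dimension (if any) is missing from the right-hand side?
[L T^-1] — velocity (e.g. v)

P has dimensions [L^2 M T^-3]; F has dimensions [L M T^-2].
The bracketed factor must supply [L^2 M T^-3] / [L M T^-2] = [L T^-1].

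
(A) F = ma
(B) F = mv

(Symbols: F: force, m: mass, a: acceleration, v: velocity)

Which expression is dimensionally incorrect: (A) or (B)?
(B)

(A) F = ma: LHS [L M T^-2], RHS [L M T^-2] ✓
(B) F = mv: LHS [L M T^-2], RHS [L M T^-1] ✗

Expression (B) F = mv is dimensionally incorrect.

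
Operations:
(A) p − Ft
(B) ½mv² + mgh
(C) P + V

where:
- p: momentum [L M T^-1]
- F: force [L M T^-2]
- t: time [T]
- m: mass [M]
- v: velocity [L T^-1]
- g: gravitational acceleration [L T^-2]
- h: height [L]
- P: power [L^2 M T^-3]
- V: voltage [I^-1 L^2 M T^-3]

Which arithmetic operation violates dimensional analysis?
(C) P + V

(A) p − Ft: p [L M T^-1] and Ft [L M T^-1] — same dimensions ✓
(B) ½mv² + mgh: ½mv² [L^2 M T^-2] and mgh [L^2 M T^-2] — same dimensions ✓
(C) P + V: P [L^2 M T^-3] and V [I^-1 L^2 M T^-3] — different dimensions cannot be added/subtracted ✗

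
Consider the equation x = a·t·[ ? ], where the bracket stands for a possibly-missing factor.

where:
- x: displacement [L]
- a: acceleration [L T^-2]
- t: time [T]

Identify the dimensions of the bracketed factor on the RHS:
[T] — time (e.g. t)

x has dimensions [L]; a·t has dimensions [L T^-1].
The bracketed factor must supply [L] / [L T^-1] = [T].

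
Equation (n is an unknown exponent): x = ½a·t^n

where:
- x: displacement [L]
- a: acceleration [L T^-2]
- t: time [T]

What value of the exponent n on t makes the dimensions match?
n = 2

x has dimensions [L]; t has dimensions [T].
The rest of the RHS has dimensions [L T^-2], so t^n must supply [T^2].
With n = 2: ½a·t^2 has dimensions [L], matching the LHS ✓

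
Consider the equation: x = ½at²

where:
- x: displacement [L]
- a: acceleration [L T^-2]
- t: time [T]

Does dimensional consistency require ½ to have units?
No

x has dimensions [L] and at² already has dimensions [L], so the equation balances without ½ contributing any dimensions. ½ is a pure (dimensionless) number; changing or removing it would not affect dimensional consistency.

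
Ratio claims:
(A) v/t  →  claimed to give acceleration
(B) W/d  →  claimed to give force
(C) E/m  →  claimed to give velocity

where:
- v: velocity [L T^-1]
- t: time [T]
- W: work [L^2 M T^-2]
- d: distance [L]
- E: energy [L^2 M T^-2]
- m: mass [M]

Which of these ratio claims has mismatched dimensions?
(C) E/m does not give velocity

(A) v/t: [L T^-2] = acceleration [L T^-2] ✓
(B) W/d: [L M T^-2] = force [L M T^-2] ✓
(C) E/m: [L^2 T^-2] ≠ velocity [L T^-1] ✗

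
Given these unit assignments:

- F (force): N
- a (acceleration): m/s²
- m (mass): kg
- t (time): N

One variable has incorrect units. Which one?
t

The variable t (time) should have units s, not N.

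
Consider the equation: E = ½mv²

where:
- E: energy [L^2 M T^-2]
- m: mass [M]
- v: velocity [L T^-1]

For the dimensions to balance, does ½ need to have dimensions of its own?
No

E has dimensions [L^2 M T^-2] and mv² already has dimensions [L^2 M T^-2], so the equation balances without ½ contributing any dimensions. ½ is a pure (dimensionless) number; changing or removing it would not affect dimensional consistency.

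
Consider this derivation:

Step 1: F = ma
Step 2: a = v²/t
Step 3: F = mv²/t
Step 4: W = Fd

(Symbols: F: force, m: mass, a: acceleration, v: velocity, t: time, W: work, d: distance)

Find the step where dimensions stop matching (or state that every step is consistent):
Step 2

Step 1: F = ma → LHS [L M T^-2], RHS [L M T^-2] ✓
Step 2: a = v²/t → LHS [L T^-2], RHS [L^2 T^-3] ✗

The first dimensional inconsistency appears in step 2: a = v²/t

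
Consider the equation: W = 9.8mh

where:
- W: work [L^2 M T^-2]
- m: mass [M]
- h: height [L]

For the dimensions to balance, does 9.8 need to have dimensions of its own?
Yes

W has dimensions [L^2 M T^-2], while mh alone has dimensions [L M]. For the equation to balance, the factor 9.8 must carry dimensions [L T^-2] — it is a dimensional constant (a numerical value of a physical quantity with its units suppressed), not a pure number.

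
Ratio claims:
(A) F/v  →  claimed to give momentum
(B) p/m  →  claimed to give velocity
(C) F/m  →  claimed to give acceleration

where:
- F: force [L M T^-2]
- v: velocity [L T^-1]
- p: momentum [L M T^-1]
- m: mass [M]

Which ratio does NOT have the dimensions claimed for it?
(A) F/v does not give momentum

(A) F/v: [M T^-1] ≠ momentum [L M T^-1] ✗
(B) p/m: [L T^-1] = velocity [L T^-1] ✓
(C) F/m: [L T^-2] = acceleration [L T^-2] ✓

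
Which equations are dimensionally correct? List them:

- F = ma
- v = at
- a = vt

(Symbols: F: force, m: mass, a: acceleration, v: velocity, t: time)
Dimensionally correct: F = ma, v = at
Dimensionally incorrect: a = vt
Ordered (correct first, then incorrect): F = ma, v = at, a = vt

- F = ma: LHS [L M T^-2], RHS [L M T^-2] → correct ✓
- v = at: LHS [L T^-1], RHS [L T^-1] → correct ✓
- a = vt: LHS [L T^-2], RHS [L] → incorrect ✗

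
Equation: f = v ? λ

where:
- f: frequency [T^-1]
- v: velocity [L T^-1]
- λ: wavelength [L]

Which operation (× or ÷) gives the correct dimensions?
division (÷): f = v ÷ λ

f [T^-1]; v [L T^-1]; λ [L].
v × λ → [L^2 T^-1] ✗
v ÷ λ → [T^-1] ✓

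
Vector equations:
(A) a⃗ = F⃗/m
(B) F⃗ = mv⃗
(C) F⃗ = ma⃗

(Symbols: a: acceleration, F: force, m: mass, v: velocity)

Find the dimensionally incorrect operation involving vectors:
(B) F⃗ = mv⃗

(A) a⃗ = F⃗/m: LHS [L T^-2], RHS [L T^-2] ✓ — force (vector) divided by mass (scalar)
(B) F⃗ = mv⃗: LHS [L M T^-2], RHS [L M T^-1] ✗ — mass times velocity is momentum, not force; should be ma⃗
(C) F⃗ = ma⃗: LHS [L M T^-2], RHS [L M T^-2] ✓ — Force and acceleration are vectors, mass is a scalar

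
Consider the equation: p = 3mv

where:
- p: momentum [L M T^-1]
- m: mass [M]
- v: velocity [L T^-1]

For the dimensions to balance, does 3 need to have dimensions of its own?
No

p has dimensions [L M T^-1] and mv already has dimensions [L M T^-1], so the equation balances without 3 contributing any dimensions. 3 is a pure (dimensionless) number; changing or removing it would not affect dimensional consistency.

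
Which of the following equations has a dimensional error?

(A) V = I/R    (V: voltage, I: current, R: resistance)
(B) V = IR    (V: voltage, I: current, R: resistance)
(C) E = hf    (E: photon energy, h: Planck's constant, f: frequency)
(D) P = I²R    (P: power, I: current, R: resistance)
(A) V = I/R

The equation (A) V = I/R is dimensionally incorrect.

LHS (V): [I^-1 L^2 M T^-3]
RHS (I/R): [I^3 L^-2 M^-1 T^3] ✗

The dimensions do not match. The other three equations balance.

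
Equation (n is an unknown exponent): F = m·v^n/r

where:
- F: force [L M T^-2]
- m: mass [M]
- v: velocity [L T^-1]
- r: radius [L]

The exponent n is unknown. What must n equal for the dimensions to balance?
n = 2

F has dimensions [L M T^-2]; v has dimensions [L T^-1].
The rest of the RHS has dimensions [L^-1 M], so v^n must supply [L^2 T^-2].
With n = 2: m·v^2/r has dimensions [L M T^-2], matching the LHS ✓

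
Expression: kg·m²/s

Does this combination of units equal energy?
No

The expression kg·m²/s has dimensions [L^2 M T^-1], but energy has dimensions [L^2 M T^-2].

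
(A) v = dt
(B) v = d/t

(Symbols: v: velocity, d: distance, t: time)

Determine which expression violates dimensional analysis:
(A)

(A) v = dt: LHS [L T^-1], RHS [L T] ✗
(B) v = d/t: LHS [L T^-1], RHS [L T^-1] ✓

Expression (A) v = dt is dimensionally incorrect.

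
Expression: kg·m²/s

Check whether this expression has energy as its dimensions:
No

The expression kg·m²/s has dimensions [L^2 M T^-1], but energy has dimensions [L^2 M T^-2].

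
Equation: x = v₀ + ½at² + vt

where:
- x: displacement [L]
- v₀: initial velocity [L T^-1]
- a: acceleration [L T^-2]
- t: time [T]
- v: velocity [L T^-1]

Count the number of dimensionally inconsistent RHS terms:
1

LHS x: [L]
- v₀: [L T^-1] ✗
- ½at²: [L] ✓
- vt: [L] ✓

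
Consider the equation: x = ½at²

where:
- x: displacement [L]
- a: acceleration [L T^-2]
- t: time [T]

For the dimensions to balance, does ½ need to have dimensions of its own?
No

x has dimensions [L] and at² already has dimensions [L], so the equation balances without ½ contributing any dimensions. ½ is a pure (dimensionless) number; changing or removing it would not affect dimensional consistency.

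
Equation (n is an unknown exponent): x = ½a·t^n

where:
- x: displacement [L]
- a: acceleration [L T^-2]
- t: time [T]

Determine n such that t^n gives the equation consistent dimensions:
n = 2

x has dimensions [L]; t has dimensions [T].
The rest of the RHS has dimensions [L T^-2], so t^n must supply [T^2].
With n = 2: ½a·t^2 has dimensions [L], matching the LHS ✓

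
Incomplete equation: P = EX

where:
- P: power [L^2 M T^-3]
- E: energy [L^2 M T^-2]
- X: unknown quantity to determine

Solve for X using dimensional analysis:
X = f (inverse time / frequency (1/t)), dimensions [T^-1]

P has dimensions [L^2 M T^-3]; the rest of the RHS (E) has dimensions [L^2 M T^-2].
So X must have dimensions [T^-1] — X = f (inverse time / frequency (1/t)).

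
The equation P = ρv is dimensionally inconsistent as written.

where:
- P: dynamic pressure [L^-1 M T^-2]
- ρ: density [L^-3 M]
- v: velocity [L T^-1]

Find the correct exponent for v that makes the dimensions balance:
The exponent of v should be 2: P = ρv^2

The LHS P has dimensions [L^-1 M T^-2]; v has dimensions [L T^-1].
As written, the RHS ρv (exponent 1 on v) has dimensions [L^-2 M T^-1], which does not match.
With exponent 2, the RHS ρv^2 has dimensions [L^-1 M T^-2], matching the LHS.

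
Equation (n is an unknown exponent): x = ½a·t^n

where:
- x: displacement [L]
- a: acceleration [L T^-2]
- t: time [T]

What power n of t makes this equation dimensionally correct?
n = 2

x has dimensions [L]; t has dimensions [T].
The rest of the RHS has dimensions [L T^-2], so t^n must supply [T^2].
With n = 2: ½a·t^2 has dimensions [L], matching the LHS ✓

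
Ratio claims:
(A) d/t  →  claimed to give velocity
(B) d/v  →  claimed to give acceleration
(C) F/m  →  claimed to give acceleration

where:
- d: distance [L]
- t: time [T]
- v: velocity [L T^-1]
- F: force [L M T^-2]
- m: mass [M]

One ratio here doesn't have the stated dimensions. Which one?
(B) d/v does not give acceleration

(A) d/t: [L T^-1] = velocity [L T^-1] ✓
(B) d/v: [T] ≠ acceleration [L T^-2] ✗
(C) F/m: [L T^-2] = acceleration [L T^-2] ✓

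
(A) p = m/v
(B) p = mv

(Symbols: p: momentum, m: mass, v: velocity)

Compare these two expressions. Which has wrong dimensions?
(A)

(A) p = m/v: LHS [L M T^-1], RHS [L^-1 M T] ✗
(B) p = mv: LHS [L M T^-1], RHS [L M T^-1] ✓

Expression (A) p = m/v is dimensionally incorrect.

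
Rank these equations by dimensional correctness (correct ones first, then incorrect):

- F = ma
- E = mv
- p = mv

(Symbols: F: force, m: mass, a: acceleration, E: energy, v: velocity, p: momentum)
Dimensionally correct: F = ma, p = mv
Dimensionally incorrect: E = mv
Ordered (correct first, then incorrect): F = ma, p = mv, E = mv

- F = ma: LHS [L M T^-2], RHS [L M T^-2] → correct ✓
- E = mv: LHS [L^2 M T^-2], RHS [L M T^-1] → incorrect ✗
- p = mv: LHS [L M T^-1], RHS [L M T^-1] → correct ✓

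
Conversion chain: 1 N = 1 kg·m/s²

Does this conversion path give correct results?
The chain is correct (no errors).

Correct: Newton is defined as kg·m/s²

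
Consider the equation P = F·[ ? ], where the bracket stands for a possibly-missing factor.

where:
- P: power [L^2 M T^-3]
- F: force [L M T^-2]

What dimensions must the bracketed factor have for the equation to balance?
[L T^-1] — velocity (e.g. v)

P has dimensions [L^2 M T^-3]; F has dimensions [L M T^-2].
The bracketed factor must supply [L^2 M T^-3] / [L M T^-2] = [L T^-1].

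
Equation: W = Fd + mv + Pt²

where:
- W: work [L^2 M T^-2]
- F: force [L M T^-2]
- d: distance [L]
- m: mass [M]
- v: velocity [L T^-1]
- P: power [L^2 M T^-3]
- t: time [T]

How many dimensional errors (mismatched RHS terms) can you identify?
2

LHS W: [L^2 M T^-2]
- Fd: [L^2 M T^-2] ✓
- mv: [L M T^-1] ✗
- Pt²: [L^2 M T^-1] ✗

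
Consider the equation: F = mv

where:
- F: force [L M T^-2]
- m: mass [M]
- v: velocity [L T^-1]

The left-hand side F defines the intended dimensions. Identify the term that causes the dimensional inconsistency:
The right-hand side term mv

F has dimensions [L M T^-2], but mv has dimensions [L M T^-1], so the term mv is dimensionally wrong for F.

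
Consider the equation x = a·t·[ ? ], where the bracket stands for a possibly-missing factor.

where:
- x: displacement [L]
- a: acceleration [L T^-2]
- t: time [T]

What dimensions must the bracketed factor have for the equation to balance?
[T] — time (e.g. t)

x has dimensions [L]; a·t has dimensions [L T^-1].
The bracketed factor must supply [L] / [L T^-1] = [T].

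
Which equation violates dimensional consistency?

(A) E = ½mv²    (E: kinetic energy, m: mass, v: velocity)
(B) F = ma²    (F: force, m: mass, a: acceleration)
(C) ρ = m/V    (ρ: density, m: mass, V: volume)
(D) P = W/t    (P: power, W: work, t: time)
(B) F = ma²

The equation (B) F = ma² is dimensionally incorrect.

LHS (F): [L M T^-2]
RHS (ma²): [L^2 M T^-4] ✗

The dimensions do not match. The other three equations balance.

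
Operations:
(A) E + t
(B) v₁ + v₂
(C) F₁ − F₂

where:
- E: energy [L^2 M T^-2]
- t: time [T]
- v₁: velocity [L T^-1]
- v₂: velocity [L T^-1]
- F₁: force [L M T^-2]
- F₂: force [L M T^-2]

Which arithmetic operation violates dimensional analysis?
(A) E + t

(A) E + t: E [L^2 M T^-2] and t [T] — different dimensions cannot be added/subtracted ✗
(B) v₁ + v₂: v₁ [L T^-1] and v₂ [L T^-1] — same dimensions ✓
(C) F₁ − F₂: F₁ [L M T^-2] and F₂ [L M T^-2] — same dimensions ✓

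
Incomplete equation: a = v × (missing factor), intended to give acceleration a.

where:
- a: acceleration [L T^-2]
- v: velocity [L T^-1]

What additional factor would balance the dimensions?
1/t (inverse time), dimensions [T^-1]

a has dimensions [L T^-2] and v has dimensions [L T^-1].
The missing factor must have dimensions [L T^-2] / [L T^-1] = [T^-1], i.e. inverse time (1/t).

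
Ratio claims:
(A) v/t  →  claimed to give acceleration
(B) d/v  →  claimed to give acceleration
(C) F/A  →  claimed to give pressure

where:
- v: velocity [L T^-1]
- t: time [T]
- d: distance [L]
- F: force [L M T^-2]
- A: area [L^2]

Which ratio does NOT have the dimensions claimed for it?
(B) d/v does not give acceleration

(A) v/t: [L T^-2] = acceleration [L T^-2] ✓
(B) d/v: [T] ≠ acceleration [L T^-2] ✗
(C) F/A: [L^-1 M T^-2] = pressure [L^-1 M T^-2] ✓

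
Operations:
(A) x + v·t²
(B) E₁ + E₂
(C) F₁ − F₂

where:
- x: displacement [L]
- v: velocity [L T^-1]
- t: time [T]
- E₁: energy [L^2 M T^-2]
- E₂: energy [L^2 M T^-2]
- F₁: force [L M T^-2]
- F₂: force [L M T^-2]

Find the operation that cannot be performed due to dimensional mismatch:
(A) x + v·t²

(A) x + v·t²: x [L] and v·t² [L T] — different dimensions cannot be added/subtracted ✗
(B) E₁ + E₂: E₁ [L^2 M T^-2] and E₂ [L^2 M T^-2] — same dimensions ✓
(C) F₁ − F₂: F₁ [L M T^-2] and F₂ [L M T^-2] — same dimensions ✓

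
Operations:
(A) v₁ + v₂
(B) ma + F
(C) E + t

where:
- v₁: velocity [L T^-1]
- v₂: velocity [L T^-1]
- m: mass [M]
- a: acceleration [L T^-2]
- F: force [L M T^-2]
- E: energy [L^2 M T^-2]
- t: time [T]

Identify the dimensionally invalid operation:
(C) E + t

(A) v₁ + v₂: v₁ [L T^-1] and v₂ [L T^-1] — same dimensions ✓
(B) ma + F: ma [L M T^-2] and F [L M T^-2] — same dimensions ✓
(C) E + t: E [L^2 M T^-2] and t [T] — different dimensions cannot be added/subtracted ✗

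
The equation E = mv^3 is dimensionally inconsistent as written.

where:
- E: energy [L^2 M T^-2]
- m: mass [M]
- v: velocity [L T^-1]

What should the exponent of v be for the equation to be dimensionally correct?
The exponent of v should be 2: E = mv^2

The LHS E has dimensions [L^2 M T^-2]; v has dimensions [L T^-1].
As written, the RHS mv^3 (exponent 3 on v) has dimensions [L^3 M T^-3], which does not match.
With exponent 2, the RHS mv^2 has dimensions [L^2 M T^-2], matching the LHS.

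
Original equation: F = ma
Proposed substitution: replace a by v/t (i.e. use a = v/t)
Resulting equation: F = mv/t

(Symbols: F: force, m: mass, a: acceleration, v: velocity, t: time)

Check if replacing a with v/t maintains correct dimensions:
Yes

[a] = [L T^-2] and [v/t] = [L T^-2]. These match, so the substitution replaces a quantity by one of the same dimensions and the result F = mv/t has LHS [L M T^-2] vs RHS [L M T^-2] — still consistent.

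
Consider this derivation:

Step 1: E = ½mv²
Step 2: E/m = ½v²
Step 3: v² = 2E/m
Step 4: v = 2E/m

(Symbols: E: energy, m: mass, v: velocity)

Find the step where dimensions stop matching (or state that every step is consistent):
Step 4

Step 1: E = ½mv² → LHS [L^2 M T^-2], RHS [L^2 M T^-2] ✓
Step 2: E/m = ½v² → LHS [L^2 T^-2], RHS [L^2 T^-2] ✓
Step 3: v² = 2E/m → LHS [L^2 T^-2], RHS [L^2 T^-2] ✓
Step 4: v = 2E/m → LHS [L T^-1], RHS [L^2 T^-2] ✗

The first dimensional inconsistency appears in step 4: v = 2E/m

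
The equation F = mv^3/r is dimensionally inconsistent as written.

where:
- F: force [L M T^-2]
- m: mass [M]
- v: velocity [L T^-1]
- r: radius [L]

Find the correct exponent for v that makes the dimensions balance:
The exponent of v should be 2: F = mv^2/r

The LHS F has dimensions [L M T^-2]; v has dimensions [L T^-1].
As written, the RHS mv^3/r (exponent 3 on v) has dimensions [L^2 M T^-3], which does not match.
With exponent 2, the RHS mv^2/r has dimensions [L M T^-2], matching the LHS.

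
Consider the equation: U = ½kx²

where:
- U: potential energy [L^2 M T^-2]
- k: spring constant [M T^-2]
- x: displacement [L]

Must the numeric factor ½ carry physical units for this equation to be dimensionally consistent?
No

U has dimensions [L^2 M T^-2] and kx² already has dimensions [L^2 M T^-2], so the equation balances without ½ contributing any dimensions. ½ is a pure (dimensionless) number; changing or removing it would not affect dimensional consistency.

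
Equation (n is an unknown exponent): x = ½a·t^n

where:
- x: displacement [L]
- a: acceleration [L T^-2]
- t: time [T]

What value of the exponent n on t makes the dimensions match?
n = 2

x has dimensions [L]; t has dimensions [T].
The rest of the RHS has dimensions [L T^-2], so t^n must supply [T^2].
With n = 2: ½a·t^2 has dimensions [L], matching the LHS ✓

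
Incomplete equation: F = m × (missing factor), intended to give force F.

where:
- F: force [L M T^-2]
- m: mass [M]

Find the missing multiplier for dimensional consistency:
a (acceleration), dimensions [L T^-2]

F has dimensions [L M T^-2] and m has dimensions [M].
The missing factor must have dimensions [L M T^-2] / [M] = [L T^-2], i.e. acceleration (a).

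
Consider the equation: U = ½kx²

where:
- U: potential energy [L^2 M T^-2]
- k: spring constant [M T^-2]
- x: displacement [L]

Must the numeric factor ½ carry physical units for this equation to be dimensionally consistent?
No

U has dimensions [L^2 M T^-2] and kx² already has dimensions [L^2 M T^-2], so the equation balances without ½ contributing any dimensions. ½ is a pure (dimensionless) number; changing or removing it would not affect dimensional consistency.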